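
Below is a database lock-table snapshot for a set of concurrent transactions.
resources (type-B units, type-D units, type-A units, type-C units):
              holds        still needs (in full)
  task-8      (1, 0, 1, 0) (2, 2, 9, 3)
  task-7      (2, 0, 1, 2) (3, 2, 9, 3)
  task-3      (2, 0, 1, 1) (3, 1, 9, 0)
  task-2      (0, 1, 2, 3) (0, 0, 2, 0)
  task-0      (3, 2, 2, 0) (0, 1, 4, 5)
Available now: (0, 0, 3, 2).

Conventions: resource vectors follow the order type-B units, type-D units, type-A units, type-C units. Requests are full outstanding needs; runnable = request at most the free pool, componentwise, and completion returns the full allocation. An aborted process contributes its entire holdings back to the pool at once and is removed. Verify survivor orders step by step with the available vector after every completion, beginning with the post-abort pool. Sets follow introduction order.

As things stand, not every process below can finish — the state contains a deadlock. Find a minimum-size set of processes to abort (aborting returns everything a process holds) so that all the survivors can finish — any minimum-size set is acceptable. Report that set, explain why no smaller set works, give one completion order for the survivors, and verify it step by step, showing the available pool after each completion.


The answer: abort task-8 and task-7.
Key observation: the returned (3, 0, 2, 2) from task-8 and task-7 is what brings task-3 — unrunnable before, under any order — into play at step 3.
Minimality, checking each single-abort alternative: task-8 alone leaves task-7 blocked (short on type-A units); task-7 alone leaves task-8 blocked (short on type-A units); task-3 alone leaves task-8 blocked (short on type-A units); task-2 alone leaves task-8 blocked (short on type-A units); task-0 alone leaves task-8 blocked (short on type-A units).
The survivors complete as task-2, task-0, task-3. Verifying each step (starting from the post-abort pool):
  pool = (3, 0, 5, 4)
  task-2 needs (0, 0, 2, 0) <= (3, 0, 5, 4) -> finishes; pool += (0, 1, 2, 3) = (3, 1, 7, 7)
  task-0 needs (0, 1, 4, 5) <= (3, 1, 7, 7) -> finishes; pool += (3, 2, 2, 0) = (6, 3, 9, 7)
  task-3 needs (3, 1, 9, 0) <= (6, 3, 9, 7) -> finishes; pool += (2, 0, 1, 1) = (8, 3, 10, 8)


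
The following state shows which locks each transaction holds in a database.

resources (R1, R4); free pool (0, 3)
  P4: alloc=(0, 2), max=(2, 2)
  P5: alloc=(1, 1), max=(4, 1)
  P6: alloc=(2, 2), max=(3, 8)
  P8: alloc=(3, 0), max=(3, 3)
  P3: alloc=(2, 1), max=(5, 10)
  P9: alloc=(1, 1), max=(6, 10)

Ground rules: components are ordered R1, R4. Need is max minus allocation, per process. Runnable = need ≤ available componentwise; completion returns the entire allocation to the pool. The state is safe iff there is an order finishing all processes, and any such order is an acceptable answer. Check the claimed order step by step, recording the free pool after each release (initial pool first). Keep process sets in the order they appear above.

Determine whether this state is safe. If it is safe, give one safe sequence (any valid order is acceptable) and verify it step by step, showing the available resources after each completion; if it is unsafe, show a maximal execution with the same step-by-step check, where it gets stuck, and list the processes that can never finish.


UNSAFE.
Key observation: the wall is R4: completing P8, P4, P5, P6 brings the pool only to (6, 8), and all the rest need more.
Going as far as possible: P8, P4, P5, P6; after that, nothing fits. Walking it through:
  pool = (0, 3)
  P8 needs (0, 3) <= (0, 3) -> finishes; pool += (3, 0) = (3, 3)
  P4 needs (2, 0) <= (3, 3) -> finishes; pool += (0, 2) = (3, 5)
  P5 needs (3, 0) <= (3, 5) -> finishes; pool += (1, 1) = (4, 6)
  P6 needs (1, 6) <= (4, 6) -> finishes; pool += (2, 2) = (6, 8)
  P3 still needs (3, 9) but only (6, 8) is free — short on R4
  P9 still needs (5, 9) but only (6, 8) is free — short on R4
Permanently blocked: P3 and P9.


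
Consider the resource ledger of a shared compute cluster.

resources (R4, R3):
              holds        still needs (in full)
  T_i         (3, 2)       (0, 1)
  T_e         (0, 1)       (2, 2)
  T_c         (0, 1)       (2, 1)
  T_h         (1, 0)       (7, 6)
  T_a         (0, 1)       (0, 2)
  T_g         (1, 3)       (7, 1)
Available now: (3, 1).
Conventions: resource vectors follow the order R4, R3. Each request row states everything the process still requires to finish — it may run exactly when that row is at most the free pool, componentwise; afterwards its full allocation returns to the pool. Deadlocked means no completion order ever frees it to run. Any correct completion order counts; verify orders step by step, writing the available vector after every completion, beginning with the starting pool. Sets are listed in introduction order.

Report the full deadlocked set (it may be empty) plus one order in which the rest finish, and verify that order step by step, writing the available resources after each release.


The deadlocked set is T_h and T_g.
Key observation: no order helps: past T_c, T_i, T_a, T_e, the free pool tops out at (6, 6), below what each blocked process needs in R4.
One completion order for the rest: T_c, T_i, T_a, T_e. Verifying each step:
  pool = (3, 1)
  T_c: need (2, 1) fits (3, 1); releases (0, 1), pool now (3, 2)
  T_i: need (0, 1) fits (3, 2); releases (3, 2), pool now (6, 4)
  T_a: need (0, 2) fits (6, 4); releases (0, 1), pool now (6, 5)
  T_e: need (2, 2) fits (6, 5); releases (0, 1), pool now (6, 6)
The stuck group stays short no matter what:
  T_h cannot run: need (7, 6) vs free (6, 6) (insufficient R4)
  T_g cannot run: need (7, 1) vs free (6, 6) (insufficient R4)


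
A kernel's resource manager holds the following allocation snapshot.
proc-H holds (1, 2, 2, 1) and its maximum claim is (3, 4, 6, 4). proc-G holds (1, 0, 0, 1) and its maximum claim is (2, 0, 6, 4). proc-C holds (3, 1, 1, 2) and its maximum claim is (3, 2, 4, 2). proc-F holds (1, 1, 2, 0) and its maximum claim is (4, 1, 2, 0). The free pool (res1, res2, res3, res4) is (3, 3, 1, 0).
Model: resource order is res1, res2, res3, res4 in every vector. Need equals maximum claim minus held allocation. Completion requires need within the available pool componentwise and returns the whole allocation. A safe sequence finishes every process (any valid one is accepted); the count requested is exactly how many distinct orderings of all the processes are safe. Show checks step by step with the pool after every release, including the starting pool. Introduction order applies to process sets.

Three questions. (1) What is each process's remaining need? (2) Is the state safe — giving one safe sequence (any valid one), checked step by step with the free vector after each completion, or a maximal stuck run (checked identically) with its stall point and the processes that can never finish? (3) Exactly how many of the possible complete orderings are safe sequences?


(1) Outstanding need per process (order res1, res2, res3, res4):
  proc-H: (2, 2, 4, 3)
  proc-G: (1, 0, 6, 3)
  proc-C: (0, 1, 3, 0)
  proc-F: (3, 0, 0, 0)
(2) UNSAFE — no complete ordering exists.
Key observation: once proc-F, proc-C finish, the pool peaks at (7, 5, 4, 2) — and every remaining process still needs more res4 than that.
A maximal execution: proc-F, proc-C — then nothing else fits. Walking it through:
  pool = (3, 3, 1, 0)
  proc-F: need (3, 0, 0, 0) fits (3, 3, 1, 0); releases (1, 1, 2, 0), pool now (4, 4, 3, 0)
  proc-C: need (0, 1, 3, 0) fits (4, 4, 3, 0); releases (3, 1, 1, 2), pool now (7, 5, 4, 2)
  proc-H still needs (2, 2, 4, 3) but only (7, 5, 4, 2) is free — short on res4
  proc-G still needs (1, 0, 6, 3) but only (7, 5, 4, 2) is free — short on res3 and res4
Processes that can never finish: proc-H and proc-G.
(3) Precisely 0 of the possible complete orderings are safe sequences.


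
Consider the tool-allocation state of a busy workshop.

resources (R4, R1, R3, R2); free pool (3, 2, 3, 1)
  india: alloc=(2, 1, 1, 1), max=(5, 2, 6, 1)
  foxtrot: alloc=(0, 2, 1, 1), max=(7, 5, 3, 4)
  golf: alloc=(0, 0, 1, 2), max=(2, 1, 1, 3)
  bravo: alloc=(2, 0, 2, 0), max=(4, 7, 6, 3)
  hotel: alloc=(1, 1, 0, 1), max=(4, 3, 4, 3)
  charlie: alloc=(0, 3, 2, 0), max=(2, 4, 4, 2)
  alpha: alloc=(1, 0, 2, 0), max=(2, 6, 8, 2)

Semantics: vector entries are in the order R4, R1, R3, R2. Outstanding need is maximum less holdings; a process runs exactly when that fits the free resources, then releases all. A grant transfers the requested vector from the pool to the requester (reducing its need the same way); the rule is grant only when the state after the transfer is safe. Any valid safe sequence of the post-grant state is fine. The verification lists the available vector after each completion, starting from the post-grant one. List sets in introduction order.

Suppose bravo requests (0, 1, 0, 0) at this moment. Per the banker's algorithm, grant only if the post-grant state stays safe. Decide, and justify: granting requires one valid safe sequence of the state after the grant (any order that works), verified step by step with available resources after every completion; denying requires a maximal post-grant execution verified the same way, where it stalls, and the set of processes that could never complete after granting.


GRANT — the state after the grant stays safe, e.g. via golf, charlie, hotel, india, alpha, bravo, foxtrot.
Key observation: (3, 1, 3, 1) free after granting still covers golf first, and each release covers the next.
Check on the post-grant state, step by step:
  pool = (3, 1, 3, 1)
  golf needs (2, 1, 0, 1) <= (3, 1, 3, 1) -> finishes; pool += (0, 0, 1, 2) = (3, 1, 4, 3)
  charlie needs (2, 1, 2, 2) <= (3, 1, 4, 3) -> finishes; pool += (0, 3, 2, 0) = (3, 4, 6, 3)
  hotel needs (3, 2, 4, 2) <= (3, 4, 6, 3) -> finishes; pool += (1, 1, 0, 1) = (4, 5, 6, 4)
  india needs (3, 1, 5, 0) <= (4, 5, 6, 4) -> finishes; pool += (2, 1, 1, 1) = (6, 6, 7, 5)
  alpha needs (1, 6, 6, 2) <= (6, 6, 7, 5) -> finishes; pool += (1, 0, 2, 0) = (7, 6, 9, 5)
  bravo needs (2, 6, 4, 3) <= (7, 6, 9, 5) -> finishes; pool += (2, 1, 2, 0) = (9, 7, 11, 5)
  foxtrot needs (7, 3, 2, 3) <= (9, 7, 11, 5) -> finishes; pool += (0, 2, 1, 1) = (9, 9, 12, 6)


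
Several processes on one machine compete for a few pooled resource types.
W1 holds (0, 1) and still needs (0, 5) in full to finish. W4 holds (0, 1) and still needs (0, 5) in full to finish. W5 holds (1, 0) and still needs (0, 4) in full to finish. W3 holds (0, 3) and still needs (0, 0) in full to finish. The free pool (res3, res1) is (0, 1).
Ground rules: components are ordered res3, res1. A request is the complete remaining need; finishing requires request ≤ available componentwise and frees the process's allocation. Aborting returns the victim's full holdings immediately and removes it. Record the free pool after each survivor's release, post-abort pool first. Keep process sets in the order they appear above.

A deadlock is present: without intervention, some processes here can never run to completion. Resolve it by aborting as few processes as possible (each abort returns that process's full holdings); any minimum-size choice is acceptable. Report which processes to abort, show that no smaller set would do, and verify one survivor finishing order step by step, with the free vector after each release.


Minimum abort set: W4.
Key observation: the returned (0, 1) from W4 is what brings W1 — unrunnable before, under any order — into play at step 3.
Minimality: the empty abort set fails — the state is deadlocked as it stands.
The survivors complete as W3, W5, W1. Verifying each step (starting from the post-abort pool):
  pool = (0, 2)
  run W3 (needs (0, 0), free (0, 2)); after release of (0, 3) the pool is (0, 5)
  run W5 (needs (0, 4), free (0, 5)); after release of (1, 0) the pool is (1, 5)
  run W1 (needs (0, 5), free (1, 5)); after release of (0, 1) the pool is (1, 6)


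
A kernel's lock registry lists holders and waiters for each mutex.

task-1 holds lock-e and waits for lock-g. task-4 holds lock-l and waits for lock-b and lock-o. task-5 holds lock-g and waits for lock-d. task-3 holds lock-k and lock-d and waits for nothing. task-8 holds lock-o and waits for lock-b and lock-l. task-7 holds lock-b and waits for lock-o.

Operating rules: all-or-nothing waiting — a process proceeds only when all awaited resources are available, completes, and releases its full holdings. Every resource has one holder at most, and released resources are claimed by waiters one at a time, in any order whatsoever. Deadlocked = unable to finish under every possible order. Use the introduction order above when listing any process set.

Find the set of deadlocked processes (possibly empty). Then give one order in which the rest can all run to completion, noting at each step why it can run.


The deadlocked set is task-4, task-8 and task-7.
Key observation: nobody on the ring task-4 -> task-8 -> task-4 can start until another member finishes, which never happens; task-7 is caught in further circular waits.
One completion order for the rest: task-3, task-5, task-1.
Verifying each step:
  task-3: no waits; runs immediately, freeing lock-k and lock-d
  run task-5 (all its waits — lock-d — are resolved); releases lock-g
  run task-1 (all its waits — lock-g — are resolved); releases lock-e


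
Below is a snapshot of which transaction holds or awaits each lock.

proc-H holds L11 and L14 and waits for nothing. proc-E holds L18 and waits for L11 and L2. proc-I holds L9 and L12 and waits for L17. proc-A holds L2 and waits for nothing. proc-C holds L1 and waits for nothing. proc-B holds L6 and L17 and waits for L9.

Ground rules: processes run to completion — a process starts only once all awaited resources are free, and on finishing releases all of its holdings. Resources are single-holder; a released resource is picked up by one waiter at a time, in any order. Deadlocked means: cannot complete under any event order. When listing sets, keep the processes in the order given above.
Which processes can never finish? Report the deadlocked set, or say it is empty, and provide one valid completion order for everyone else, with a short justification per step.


Deadlocked set: proc-I and proc-B.
Key observation: the wait chain closes on itself along proc-I -> proc-B -> proc-I; no other process is dragged down with it.
A valid finishing order for the others: proc-A, proc-H, proc-E, proc-C.
Verifying each step:
  run proc-A (it waits on nothing); releases L2
  run proc-H (it waits on nothing); releases L11 and L14
  proc-E: everything it awaited (L11 and L2) is free; runs, freeing L18
  run proc-C (it waits on nothing); releases L1


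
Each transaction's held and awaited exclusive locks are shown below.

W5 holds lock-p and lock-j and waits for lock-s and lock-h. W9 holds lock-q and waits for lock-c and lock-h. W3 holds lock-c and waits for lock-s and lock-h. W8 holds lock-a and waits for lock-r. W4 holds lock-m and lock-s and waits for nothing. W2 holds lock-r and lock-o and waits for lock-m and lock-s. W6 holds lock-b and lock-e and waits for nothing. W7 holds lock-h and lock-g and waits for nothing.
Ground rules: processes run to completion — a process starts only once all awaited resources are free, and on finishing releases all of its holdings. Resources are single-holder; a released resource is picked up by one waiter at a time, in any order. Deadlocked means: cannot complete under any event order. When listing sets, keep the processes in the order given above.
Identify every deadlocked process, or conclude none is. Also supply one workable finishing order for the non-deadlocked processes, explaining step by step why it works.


Nothing here is deadlocked.
Key observation: although several processes wait, no cycle exists — each chain bottoms out at a free runner.
One completion order for the rest: W4, W2, W8, W7, W5, W6, W3, W9.
Step-by-step check:
  W4: no waits; runs immediately, freeing lock-m and lock-s
  W2: everything it awaited (lock-m and lock-s) is free; runs, freeing lock-r and lock-o
  W8: everything it awaited (lock-r) is free; runs, freeing lock-a
  W7: no waits; runs immediately, freeing lock-h and lock-g
  W5: everything it awaited (lock-s and lock-h) is free; runs, freeing lock-p and lock-j
  W6: no waits; runs immediately, freeing lock-b and lock-e
  W3: everything it awaited (lock-s and lock-h) is free; runs, freeing lock-c
  W9: everything it awaited (lock-c and lock-h) is free; runs, freeing lock-q


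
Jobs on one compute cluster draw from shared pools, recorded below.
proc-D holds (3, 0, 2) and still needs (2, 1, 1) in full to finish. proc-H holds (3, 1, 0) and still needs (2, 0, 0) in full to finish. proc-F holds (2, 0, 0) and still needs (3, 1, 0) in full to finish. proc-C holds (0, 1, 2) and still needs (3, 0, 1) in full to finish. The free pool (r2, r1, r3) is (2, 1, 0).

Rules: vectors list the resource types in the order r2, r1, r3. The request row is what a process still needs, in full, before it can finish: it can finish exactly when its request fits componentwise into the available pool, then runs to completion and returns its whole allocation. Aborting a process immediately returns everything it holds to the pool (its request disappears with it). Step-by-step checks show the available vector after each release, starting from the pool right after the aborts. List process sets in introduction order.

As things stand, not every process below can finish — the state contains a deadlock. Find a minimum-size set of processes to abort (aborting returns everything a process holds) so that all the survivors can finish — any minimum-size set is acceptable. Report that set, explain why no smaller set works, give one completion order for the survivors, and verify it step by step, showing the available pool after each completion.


Minimum abort set: proc-D.
Key observation: the deadlocked proc-C becomes finishable only because proc-D released (3, 0, 2); it completes at step 3 below.
Why nothing smaller works: aborting no one leaves the state deadlocked as given.
Survivors finish in the order: proc-F, proc-H, proc-C. Step-by-step check (pool after the aborts first):
  pool = (5, 1, 2)
  run proc-F (needs (3, 1, 0), free (5, 1, 2)); after release of (2, 0, 0) the pool is (7, 1, 2)
  run proc-H (needs (2, 0, 0), free (7, 1, 2)); after release of (3, 1, 0) the pool is (10, 2, 2)
  run proc-C (needs (3, 0, 1), free (10, 2, 2)); after release of (0, 1, 2) the pool is (10, 3, 4)


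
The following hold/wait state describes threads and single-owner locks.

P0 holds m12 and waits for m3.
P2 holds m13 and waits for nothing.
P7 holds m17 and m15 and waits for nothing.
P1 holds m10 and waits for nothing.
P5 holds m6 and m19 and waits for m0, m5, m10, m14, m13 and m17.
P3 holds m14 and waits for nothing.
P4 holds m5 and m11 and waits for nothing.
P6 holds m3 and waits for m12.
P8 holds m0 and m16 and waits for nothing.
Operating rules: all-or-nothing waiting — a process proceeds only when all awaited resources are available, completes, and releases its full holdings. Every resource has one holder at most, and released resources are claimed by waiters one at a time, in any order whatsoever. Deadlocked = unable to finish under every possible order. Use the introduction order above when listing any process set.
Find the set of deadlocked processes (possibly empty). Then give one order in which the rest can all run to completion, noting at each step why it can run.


Deadlocked: P0 and P6.
Key observation: the wait chain closes on itself along P0 -> P6 -> P0; no other process is dragged down with it.
A valid finishing order for the others: P4, P8, P3, P1, P2, P7, P5.
Walking it through:
  run P4 (it waits on nothing); releases m5 and m11
  run P8 (it waits on nothing); releases m0 and m16
  run P3 (it waits on nothing); releases m14
  run P1 (it waits on nothing); releases m10
  run P2 (it waits on nothing); releases m13
  run P7 (it waits on nothing); releases m17 and m15
  P5: everything it awaited (m0, m5, m10, m14, m13 and m17) is free; runs, freeing m6 and m19


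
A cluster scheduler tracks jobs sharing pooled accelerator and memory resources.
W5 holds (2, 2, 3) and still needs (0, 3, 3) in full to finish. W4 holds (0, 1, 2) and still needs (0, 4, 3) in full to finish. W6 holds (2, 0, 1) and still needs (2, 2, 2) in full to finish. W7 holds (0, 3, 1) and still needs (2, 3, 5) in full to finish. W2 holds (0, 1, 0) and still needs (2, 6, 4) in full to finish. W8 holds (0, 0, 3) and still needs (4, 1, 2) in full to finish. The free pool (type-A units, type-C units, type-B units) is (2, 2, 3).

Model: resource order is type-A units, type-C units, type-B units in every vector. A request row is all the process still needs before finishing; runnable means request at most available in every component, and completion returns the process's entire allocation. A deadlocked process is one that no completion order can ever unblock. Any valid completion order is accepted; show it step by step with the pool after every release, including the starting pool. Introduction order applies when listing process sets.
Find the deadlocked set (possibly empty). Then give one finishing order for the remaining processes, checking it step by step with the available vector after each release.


The deadlocked set is W5, W4, W7 and W2.
Key observation: even finishing W6, W8 leaves just (4, 2, 7) free — too little type-C units for any of the remaining processes.
A valid finishing order for the others: W6, W8. Check, step by step:
  pool = (2, 2, 3)
  W6 needs (2, 2, 2) <= (2, 2, 3) -> finishes; pool += (2, 0, 1) = (4, 2, 4)
  W8 needs (4, 1, 2) <= (4, 2, 4) -> finishes; pool += (0, 0, 3) = (4, 2, 7)
The blocked processes can never fit:
  W5 cannot run: need (0, 3, 3) vs free (4, 2, 7) (insufficient type-C units)
  W4 cannot run: need (0, 4, 3) vs free (4, 2, 7) (insufficient type-C units)
  W7 cannot run: need (2, 3, 5) vs free (4, 2, 7) (insufficient type-C units)
  W2 cannot run: need (2, 6, 4) vs free (4, 2, 7) (insufficient type-C units)


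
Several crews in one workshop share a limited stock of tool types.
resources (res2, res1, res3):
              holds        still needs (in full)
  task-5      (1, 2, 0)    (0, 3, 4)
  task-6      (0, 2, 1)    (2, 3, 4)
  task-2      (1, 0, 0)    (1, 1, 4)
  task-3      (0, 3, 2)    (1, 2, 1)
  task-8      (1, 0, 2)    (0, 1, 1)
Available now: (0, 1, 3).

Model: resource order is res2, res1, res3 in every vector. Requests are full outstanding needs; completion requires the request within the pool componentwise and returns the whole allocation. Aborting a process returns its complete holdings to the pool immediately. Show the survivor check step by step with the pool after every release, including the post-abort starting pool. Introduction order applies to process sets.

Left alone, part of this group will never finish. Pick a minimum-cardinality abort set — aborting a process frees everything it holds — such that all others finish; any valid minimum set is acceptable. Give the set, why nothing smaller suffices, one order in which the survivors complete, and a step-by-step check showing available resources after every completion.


Minimum abort set: task-5.
Key observation: no ordering could ever have run task-3 before the abort of task-5; with (1, 2, 0) back in the pool it fits at step 1.
Minimality: the empty abort set fails — the state is deadlocked as it stands.
Survivors finish in the order: task-3, task-8, task-2, task-6. Check, step by step (pool after the aborts first):
  pool = (1, 3, 3)
  task-3 needs (1, 2, 1) <= (1, 3, 3) -> finishes; pool += (0, 3, 2) = (1, 6, 5)
  task-8 needs (0, 1, 1) <= (1, 6, 5) -> finishes; pool += (1, 0, 2) = (2, 6, 7)
  task-2 needs (1, 1, 4) <= (2, 6, 7) -> finishes; pool += (1, 0, 0) = (3, 6, 7)
  task-6 needs (2, 3, 4) <= (3, 6, 7) -> finishes; pool += (0, 2, 1) = (3, 8, 8)


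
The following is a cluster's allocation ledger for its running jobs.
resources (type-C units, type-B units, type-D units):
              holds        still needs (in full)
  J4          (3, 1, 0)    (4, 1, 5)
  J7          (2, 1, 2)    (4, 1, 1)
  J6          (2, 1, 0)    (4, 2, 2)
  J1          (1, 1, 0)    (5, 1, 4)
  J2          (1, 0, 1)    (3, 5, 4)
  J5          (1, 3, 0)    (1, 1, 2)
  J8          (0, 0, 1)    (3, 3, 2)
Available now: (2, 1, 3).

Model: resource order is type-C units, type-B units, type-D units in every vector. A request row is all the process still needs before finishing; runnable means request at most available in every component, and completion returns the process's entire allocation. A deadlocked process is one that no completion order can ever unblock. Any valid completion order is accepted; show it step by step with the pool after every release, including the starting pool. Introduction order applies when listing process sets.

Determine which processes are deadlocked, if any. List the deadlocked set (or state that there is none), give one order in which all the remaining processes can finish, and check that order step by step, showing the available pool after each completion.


Deadlocked: J4, J7, J6, J1 and J2.
Key observation: after J5, J8 the pool peaks at (3, 4, 4), and each blocked process is short somewhere: J4 on type-C units, type-D units; J7 on type-C units; J6 on type-C units; J1 on type-C units; J2 on type-B units.
A valid finishing order for the others: J5, J8. Verifying each step:
  pool = (2, 1, 3)
  run J5 (needs (1, 1, 2), free (2, 1, 3)); after release of (1, 3, 0) the pool is (3, 4, 3)
  run J8 (needs (3, 3, 2), free (3, 4, 3)); after release of (0, 0, 1) the pool is (3, 4, 4)
The stuck group stays short no matter what:
  blocked: J4 wants (4, 1, 5), pool (3, 4, 4) — not enough type-C units and type-D units
  blocked: J7 wants (4, 1, 1), pool (3, 4, 4) — not enough type-C units
  blocked: J6 wants (4, 2, 2), pool (3, 4, 4) — not enough type-C units
  blocked: J1 wants (5, 1, 4), pool (3, 4, 4) — not enough type-C units
  blocked: J2 wants (3, 5, 4), pool (3, 4, 4) — not enough type-B units


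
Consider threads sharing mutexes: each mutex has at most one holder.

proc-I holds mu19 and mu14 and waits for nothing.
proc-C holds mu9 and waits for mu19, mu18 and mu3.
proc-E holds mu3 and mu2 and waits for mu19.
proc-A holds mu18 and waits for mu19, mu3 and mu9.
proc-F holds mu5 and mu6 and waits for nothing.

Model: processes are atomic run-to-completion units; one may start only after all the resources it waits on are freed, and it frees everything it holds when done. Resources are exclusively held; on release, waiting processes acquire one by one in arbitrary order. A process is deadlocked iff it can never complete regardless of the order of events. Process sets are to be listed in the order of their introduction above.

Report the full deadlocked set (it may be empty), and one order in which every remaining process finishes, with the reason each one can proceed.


Deadlocked: proc-C and proc-A.
Key observation: the cycle proc-C -> proc-A -> proc-C can never break — each member waits on the next; no other process is dragged down with it.
The rest can finish in the order proc-F, proc-I, proc-E.
Verifying each step:
  run proc-F (it waits on nothing); releases mu5 and mu6
  run proc-I (it waits on nothing); releases mu19 and mu14
  proc-E: everything it awaited (mu19) is free; runs, freeing mu3 and mu2


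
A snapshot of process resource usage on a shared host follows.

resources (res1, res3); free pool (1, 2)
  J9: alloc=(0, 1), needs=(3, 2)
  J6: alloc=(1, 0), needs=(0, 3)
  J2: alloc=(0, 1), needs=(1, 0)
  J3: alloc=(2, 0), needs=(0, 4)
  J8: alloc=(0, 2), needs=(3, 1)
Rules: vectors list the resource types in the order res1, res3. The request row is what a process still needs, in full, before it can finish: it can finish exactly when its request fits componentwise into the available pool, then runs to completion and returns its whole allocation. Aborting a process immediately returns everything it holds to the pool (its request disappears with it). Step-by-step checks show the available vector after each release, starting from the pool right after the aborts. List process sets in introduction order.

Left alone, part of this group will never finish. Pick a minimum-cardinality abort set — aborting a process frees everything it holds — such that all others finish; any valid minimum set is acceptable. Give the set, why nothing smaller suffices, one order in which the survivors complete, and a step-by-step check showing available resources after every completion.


The answer: abort J3.
Key observation: J9 had no path to completion before; after the abort of J3 ((2, 0) returned), step 2 is where it fits.
Minimality: the empty abort set fails — the state is deadlocked as it stands.
One survivor order: J2, J9, J6, J8. Step-by-step check (post-abort pool first):
  pool = (3, 2)
  run J2 (needs (1, 0), free (3, 2)); after release of (0, 1) the pool is (3, 3)
  run J9 (needs (3, 2), free (3, 3)); after release of (0, 1) the pool is (3, 4)
  run J6 (needs (0, 3), free (3, 4)); after release of (1, 0) the pool is (4, 4)
  run J8 (needs (3, 1), free (4, 4)); after release of (0, 2) the pool is (4, 6)


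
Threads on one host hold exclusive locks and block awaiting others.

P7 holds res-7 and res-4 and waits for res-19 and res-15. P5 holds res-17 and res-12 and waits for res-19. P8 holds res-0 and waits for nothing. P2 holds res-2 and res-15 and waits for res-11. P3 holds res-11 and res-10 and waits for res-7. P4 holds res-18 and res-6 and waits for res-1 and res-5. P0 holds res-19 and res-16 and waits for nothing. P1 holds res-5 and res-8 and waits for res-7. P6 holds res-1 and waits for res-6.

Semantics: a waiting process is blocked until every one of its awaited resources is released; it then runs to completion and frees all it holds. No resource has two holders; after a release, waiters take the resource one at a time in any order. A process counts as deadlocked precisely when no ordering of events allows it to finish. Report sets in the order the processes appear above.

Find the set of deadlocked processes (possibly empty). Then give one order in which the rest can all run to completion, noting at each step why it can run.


Deadlocked set: P7, P2, P3, P4, P1 and P6.
Key observation: nobody on the ring P7 -> P2 -> P3 -> P7 can start until another member finishes, which never happens; P4 and P6 are caught in further circular waits and P1 waits into the deadlock from upstream.
A valid finishing order for the others: P0, P5, P8.
Walking it through:
  P0 waits on nothing -> runs at once and releases res-19 and res-16
  P5: everything it awaited (res-19) is free; runs, freeing res-17 and res-12
  P8 waits on nothing -> runs at once and releases res-0


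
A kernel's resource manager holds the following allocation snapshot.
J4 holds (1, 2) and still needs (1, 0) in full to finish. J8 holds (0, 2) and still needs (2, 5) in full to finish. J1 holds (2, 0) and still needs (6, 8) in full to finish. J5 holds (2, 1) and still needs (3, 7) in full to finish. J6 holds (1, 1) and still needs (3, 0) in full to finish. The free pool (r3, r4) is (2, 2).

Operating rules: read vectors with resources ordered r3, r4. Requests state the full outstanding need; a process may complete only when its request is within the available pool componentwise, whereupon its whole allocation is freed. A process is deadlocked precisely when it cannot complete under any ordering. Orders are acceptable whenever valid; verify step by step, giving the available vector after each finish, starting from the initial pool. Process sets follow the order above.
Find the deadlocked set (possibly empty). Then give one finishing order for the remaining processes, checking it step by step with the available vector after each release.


The deadlocked set is empty.
Key observation: J4 fits the free pool immediately, and its release cascades until everyone finishes.
A valid finishing order for the others: J4, J6, J8, J5, J1. Step-by-step check:
  pool = (2, 2)
  run J4 (needs (1, 0), free (2, 2)); after release of (1, 2) the pool is (3, 4)
  run J6 (needs (3, 0), free (3, 4)); after release of (1, 1) the pool is (4, 5)
  run J8 (needs (2, 5), free (4, 5)); after release of (0, 2) the pool is (4, 7)
  run J5 (needs (3, 7), free (4, 7)); after release of (2, 1) the pool is (6, 8)
  run J1 (needs (6, 8), free (6, 8)); after release of (2, 0) the pool is (8, 8)


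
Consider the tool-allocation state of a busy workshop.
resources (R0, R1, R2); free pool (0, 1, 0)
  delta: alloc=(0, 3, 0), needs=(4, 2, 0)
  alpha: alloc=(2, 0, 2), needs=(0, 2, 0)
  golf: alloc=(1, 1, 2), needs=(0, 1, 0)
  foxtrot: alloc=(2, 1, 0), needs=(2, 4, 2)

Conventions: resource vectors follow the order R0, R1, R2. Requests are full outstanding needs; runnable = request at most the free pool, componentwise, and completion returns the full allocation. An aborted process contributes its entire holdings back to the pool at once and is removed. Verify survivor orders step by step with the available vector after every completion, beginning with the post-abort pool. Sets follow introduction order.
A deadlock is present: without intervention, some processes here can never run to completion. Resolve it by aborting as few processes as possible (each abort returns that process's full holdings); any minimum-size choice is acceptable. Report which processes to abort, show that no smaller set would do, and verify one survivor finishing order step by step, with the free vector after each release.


The answer: abort foxtrot.
Key observation: aborting foxtrot returns (2, 1, 0), and delta — hopeless before — runs at step 3 with the returned capacity in the pool.
Why nothing smaller works: aborting no one leaves the state deadlocked as given.
One survivor order: alpha, golf, delta. Verifying each step (post-abort pool first):
  pool = (2, 2, 0)
  run alpha (needs (0, 2, 0), free (2, 2, 0)); after release of (2, 0, 2) the pool is (4, 2, 2)
  run golf (needs (0, 1, 0), free (4, 2, 2)); after release of (1, 1, 2) the pool is (5, 3, 4)
  run delta (needs (4, 2, 0), free (5, 3, 4)); after release of (0, 3, 0) the pool is (5, 6, 4)


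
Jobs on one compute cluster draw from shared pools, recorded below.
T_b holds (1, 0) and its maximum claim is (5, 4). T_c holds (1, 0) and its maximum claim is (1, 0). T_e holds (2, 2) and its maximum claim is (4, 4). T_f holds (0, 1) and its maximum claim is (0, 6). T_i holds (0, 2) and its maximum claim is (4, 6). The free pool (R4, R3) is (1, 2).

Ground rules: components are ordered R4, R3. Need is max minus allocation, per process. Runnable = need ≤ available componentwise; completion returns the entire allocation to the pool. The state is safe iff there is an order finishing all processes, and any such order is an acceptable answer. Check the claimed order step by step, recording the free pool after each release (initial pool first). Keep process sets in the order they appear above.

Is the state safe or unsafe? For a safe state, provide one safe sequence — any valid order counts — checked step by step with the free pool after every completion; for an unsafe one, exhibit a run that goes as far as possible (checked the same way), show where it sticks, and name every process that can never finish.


The state is SAFE; one workable sequence: T_c, T_e, T_i, T_b, T_f.
Key observation: T_e marks the first exact bind of the order: its need (2, 2) fits the free (2, 2) with zero slack on a requested resource.
Step-by-step check:
  pool = (1, 2)
  T_c needs (0, 0) <= (1, 2) -> finishes; pool += (1, 0) = (2, 2)
  T_e needs (2, 2) <= (2, 2) -> finishes; pool += (2, 2) = (4, 4)
  T_i needs (4, 4) <= (4, 4) -> finishes; pool += (0, 2) = (4, 6)
  T_b needs (4, 4) <= (4, 6) -> finishes; pool += (1, 0) = (5, 6)
  T_f needs (0, 5) <= (5, 6) -> finishes; pool += (0, 1) = (5, 7)


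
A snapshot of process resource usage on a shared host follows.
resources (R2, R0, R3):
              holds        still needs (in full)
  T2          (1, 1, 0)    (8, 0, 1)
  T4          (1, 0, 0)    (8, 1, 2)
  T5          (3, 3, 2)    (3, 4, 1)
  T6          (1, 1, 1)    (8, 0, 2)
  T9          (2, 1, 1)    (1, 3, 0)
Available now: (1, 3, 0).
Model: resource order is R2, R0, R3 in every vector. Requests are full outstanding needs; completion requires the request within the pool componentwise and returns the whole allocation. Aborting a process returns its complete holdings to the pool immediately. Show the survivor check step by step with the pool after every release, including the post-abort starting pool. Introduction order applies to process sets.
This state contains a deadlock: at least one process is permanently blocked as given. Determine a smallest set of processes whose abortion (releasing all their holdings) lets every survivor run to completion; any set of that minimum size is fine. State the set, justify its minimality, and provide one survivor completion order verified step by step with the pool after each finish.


Abort T4 and T6.
Key observation: T2 was stuck for good until T4 and T6 gave back (2, 1, 1); in the order shown it finishes at step 3.
Why nothing smaller works — every single abort fails: T2 alone leaves T4 blocked (short on R2); T4 alone leaves T2 blocked (short on R2); T5 alone leaves T2 blocked (short on R2); T6 alone leaves T2 blocked (short on R2); T9 alone leaves T2 blocked (short on R2).
One survivor order: T9, T5, T2. Step-by-step check (post-abort pool first):
  pool = (3, 4, 1)
  T9: need (1, 3, 0) fits (3, 4, 1); releases (2, 1, 1), pool now (5, 5, 2)
  T5: need (3, 4, 1) fits (5, 5, 2); releases (3, 3, 2), pool now (8, 8, 4)
  T2: need (8, 0, 1) fits (8, 8, 4); releases (1, 1, 0), pool now (9, 9, 4)


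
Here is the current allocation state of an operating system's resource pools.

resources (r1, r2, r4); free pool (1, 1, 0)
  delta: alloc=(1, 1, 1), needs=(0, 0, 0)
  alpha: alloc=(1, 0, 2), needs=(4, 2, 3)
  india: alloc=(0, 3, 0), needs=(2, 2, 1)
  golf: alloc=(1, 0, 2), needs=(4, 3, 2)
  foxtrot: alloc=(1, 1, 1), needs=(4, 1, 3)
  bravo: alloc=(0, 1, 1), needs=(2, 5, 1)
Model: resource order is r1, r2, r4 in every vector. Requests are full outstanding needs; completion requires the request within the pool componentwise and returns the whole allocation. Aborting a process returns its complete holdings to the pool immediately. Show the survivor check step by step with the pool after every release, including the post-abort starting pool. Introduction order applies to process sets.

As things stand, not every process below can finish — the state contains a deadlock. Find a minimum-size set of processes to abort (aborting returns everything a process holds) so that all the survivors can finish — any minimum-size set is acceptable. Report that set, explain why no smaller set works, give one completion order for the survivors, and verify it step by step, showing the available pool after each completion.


Abort alpha and foxtrot.
Key observation: no ordering could ever have run golf before the abort of alpha and foxtrot; with (2, 1, 3) back in the pool it fits at step 2.
Why nothing smaller works — every single abort fails: delta alone leaves alpha blocked (short on r1 and r4); alpha alone leaves golf blocked (short on r1); india alone leaves alpha blocked (short on r1 and r4); golf alone leaves alpha blocked (short on r1); foxtrot alone leaves alpha blocked (short on r1); bravo alone leaves alpha blocked (short on r1 and r4).
The survivors complete as delta, golf, india, bravo. Check, step by step (starting from the post-abort pool):
  pool = (3, 2, 3)
  run delta (needs (0, 0, 0), free (3, 2, 3)); after release of (1, 1, 1) the pool is (4, 3, 4)
  run golf (needs (4, 3, 2), free (4, 3, 4)); after release of (1, 0, 2) the pool is (5, 3, 6)
  run india (needs (2, 2, 1), free (5, 3, 6)); after release of (0, 3, 0) the pool is (5, 6, 6)
  run bravo (needs (2, 5, 1), free (5, 6, 6)); after release of (0, 1, 1) the pool is (5, 7, 7)


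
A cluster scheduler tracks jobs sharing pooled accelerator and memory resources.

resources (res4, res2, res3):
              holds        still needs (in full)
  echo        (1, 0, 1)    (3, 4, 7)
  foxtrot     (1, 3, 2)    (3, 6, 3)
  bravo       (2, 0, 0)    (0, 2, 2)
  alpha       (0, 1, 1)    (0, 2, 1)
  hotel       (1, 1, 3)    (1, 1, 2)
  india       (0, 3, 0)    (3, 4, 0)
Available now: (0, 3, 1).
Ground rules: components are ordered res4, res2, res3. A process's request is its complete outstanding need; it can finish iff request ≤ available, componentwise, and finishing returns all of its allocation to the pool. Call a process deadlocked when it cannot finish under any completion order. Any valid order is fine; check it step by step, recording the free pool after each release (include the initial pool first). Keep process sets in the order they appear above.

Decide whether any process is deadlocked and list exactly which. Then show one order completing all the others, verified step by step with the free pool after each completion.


No process is deadlocked.
Key observation: the pool covers alpha at once, and every later process fits after earlier releases.
The rest can finish in the order alpha, bravo, hotel, india, foxtrot, echo. Check, step by step:
  pool = (0, 3, 1)
  run alpha (needs (0, 2, 1), free (0, 3, 1)); after release of (0, 1, 1) the pool is (0, 4, 2)
  run bravo (needs (0, 2, 2), free (0, 4, 2)); after release of (2, 0, 0) the pool is (2, 4, 2)
  run hotel (needs (1, 1, 2), free (2, 4, 2)); after release of (1, 1, 3) the pool is (3, 5, 5)
  run india (needs (3, 4, 0), free (3, 5, 5)); after release of (0, 3, 0) the pool is (3, 8, 5)
  run foxtrot (needs (3, 6, 3), free (3, 8, 5)); after release of (1, 3, 2) the pool is (4, 11, 7)
  run echo (needs (3, 4, 7), free (4, 11, 7)); after release of (1, 0, 1) the pool is (5, 11, 8)
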